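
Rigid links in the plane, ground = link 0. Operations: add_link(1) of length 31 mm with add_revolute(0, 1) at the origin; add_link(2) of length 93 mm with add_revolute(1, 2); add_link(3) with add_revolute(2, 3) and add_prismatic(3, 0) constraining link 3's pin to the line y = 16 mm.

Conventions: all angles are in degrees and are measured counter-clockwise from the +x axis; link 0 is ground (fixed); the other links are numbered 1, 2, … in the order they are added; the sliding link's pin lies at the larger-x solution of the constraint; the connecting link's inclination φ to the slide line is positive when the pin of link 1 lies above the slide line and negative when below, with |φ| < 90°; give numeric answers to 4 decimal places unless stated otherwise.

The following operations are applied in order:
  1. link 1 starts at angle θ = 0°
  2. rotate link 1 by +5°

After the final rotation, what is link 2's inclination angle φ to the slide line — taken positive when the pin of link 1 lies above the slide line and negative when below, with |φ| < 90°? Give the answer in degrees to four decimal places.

geometry: r = 31 mm, L = 93 mm, e = 16 mm; θ starts at 0°
rotate link 1 by +5°: θ ← 0° +5° = 5°
h = r sin θ − e = 2.701828 − 16 = -13.298172
sin φ = h / L = -13.298172 / 93 = -0.14299110
φ = arcsin(-0.14299110) = -8.220965°

-8.2210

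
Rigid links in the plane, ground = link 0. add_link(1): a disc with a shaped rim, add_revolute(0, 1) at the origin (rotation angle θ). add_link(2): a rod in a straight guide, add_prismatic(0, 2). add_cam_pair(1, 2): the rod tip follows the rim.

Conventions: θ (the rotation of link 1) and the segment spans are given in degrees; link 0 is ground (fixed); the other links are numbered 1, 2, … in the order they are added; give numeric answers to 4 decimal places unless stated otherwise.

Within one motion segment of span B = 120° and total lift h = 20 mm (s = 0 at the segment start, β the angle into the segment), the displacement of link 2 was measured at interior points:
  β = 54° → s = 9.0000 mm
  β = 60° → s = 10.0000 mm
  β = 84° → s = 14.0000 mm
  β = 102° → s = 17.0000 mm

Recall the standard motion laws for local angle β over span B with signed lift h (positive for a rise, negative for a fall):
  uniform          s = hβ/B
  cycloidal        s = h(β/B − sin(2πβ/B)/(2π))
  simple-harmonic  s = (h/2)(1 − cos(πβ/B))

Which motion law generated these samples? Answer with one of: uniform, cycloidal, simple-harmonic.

candidates at β/B = r: uniform s = h·r (linear in β); cycloidal s = h·(r − sin(2πr)/(2π)); simple-harmonic s = (h/2)(1 − cos(πr))
β=54°: printed 9.0000 | uniform 9.0000, cycloidal 8.0164, simple-harmonic 8.4357
β=60°: printed 10.0000 | uniform 10.0000, cycloidal 10.0000, simple-harmonic 10.0000
β=84°: printed 14.0000 | uniform 14.0000, cycloidal 17.0273, simple-harmonic 15.8779
β=102°: printed 17.0000 | uniform 17.0000, cycloidal 19.5752, simple-harmonic 18.9101
only one law matches every sample → uniform

uniform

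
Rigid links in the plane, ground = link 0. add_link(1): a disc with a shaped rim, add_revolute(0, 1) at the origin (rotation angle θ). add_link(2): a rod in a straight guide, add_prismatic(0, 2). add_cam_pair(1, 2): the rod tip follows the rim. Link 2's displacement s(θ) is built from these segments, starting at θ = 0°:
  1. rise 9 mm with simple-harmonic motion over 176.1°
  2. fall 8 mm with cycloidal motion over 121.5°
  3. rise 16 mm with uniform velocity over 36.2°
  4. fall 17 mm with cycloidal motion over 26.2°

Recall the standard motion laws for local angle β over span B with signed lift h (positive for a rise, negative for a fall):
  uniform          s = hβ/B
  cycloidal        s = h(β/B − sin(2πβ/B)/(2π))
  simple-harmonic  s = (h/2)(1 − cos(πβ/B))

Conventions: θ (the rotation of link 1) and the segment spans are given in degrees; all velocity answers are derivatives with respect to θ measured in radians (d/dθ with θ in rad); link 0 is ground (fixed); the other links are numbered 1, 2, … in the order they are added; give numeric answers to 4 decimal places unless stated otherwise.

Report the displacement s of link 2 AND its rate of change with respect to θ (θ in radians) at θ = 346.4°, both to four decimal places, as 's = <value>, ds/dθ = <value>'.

segment 1 (0° to 176.1°, simple-harmonic, h = 9) is passed completely: s = 0.0000 + (9) = 9.0000
segment 2 (176.1° to 297.6°, cycloidal, h = -8) is passed completely: s = 9.0000 + (-8) = 1.0000
segment 3 (297.6° to 333.8°, uniform, h = 16) is passed completely: s = 1.0000 + (16) = 17.0000
θ = 346.4° falls in segment 4 (333.8° to 360°, cycloidal, h = -17): β = 346.4 − 333.8 = 12.6°, B = 26.2°; Δs = -17·(0.4809 − sin(2π·0.4809)/(2π)) = -7.8519; s = 17.0000 − 7.8519 = 9.1481
velocity in seg [333.8°–360°] (cycloidal), θ in radians: β = 12.6° = 0.2199 rad, B = 26.2° = 0.4573 rad; ds/dθ = (h/B)(1 − cos(2πβ/B)) = ((-17)/0.4573)(1 − cos(2π·0.4809)) = -74.086360 mm/rad

s = 9.1481, ds/dθ = -74.0864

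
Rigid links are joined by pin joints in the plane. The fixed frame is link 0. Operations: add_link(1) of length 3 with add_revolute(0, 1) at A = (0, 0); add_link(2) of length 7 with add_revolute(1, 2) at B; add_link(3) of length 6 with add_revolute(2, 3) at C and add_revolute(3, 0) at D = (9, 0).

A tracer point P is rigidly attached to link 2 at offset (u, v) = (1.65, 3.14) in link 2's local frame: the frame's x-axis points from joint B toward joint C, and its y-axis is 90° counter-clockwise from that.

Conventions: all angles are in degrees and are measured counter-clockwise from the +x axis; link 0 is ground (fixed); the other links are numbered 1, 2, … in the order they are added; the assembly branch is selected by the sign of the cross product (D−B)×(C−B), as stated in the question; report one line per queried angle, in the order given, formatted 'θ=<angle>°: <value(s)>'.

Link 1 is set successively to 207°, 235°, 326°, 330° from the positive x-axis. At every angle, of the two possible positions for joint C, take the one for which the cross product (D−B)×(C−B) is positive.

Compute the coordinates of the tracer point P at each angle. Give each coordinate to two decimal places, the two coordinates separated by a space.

A=(0,0), D=(9.00,0)
θ=207°: B = A + 3.00·(cos207°, sin207°) = (-2.6730, -1.3620)
θ=207°: |BD| = 11.7522
θ=207°: circle(B,7.00) ∩ circle(D,6.00): a=6.4292, h=2.7687
θ=207°:   candidates: C₊=(3.3920,2.1331) cross=32.538; C₋=(4.0337,-3.3669) cross=-32.538
θ=207°:   branch + wants cross > 0 → take C=(3.3920,2.1331) (cross=32.538)
θ=207°: ex = (C−B)/|BC| = (0.8664,0.4993); ey = (-0.4993,0.8664)
θ=207°: P = B + 1.65·ex + 3.14·ey = (-2.8112,2.1825)
θ=235°: B = A + 3.00·(cos235°, sin235°) = (-1.7207, -2.4575)
θ=235°: |BD| = 10.9988
θ=235°: circle(B,7.00) ∩ circle(D,6.00): a=6.0904, h=3.4507
θ=235°:   candidates: C₊=(3.4447,2.2668) cross=37.954; C₋=(4.9867,-4.4602) cross=-37.954
θ=235°:   branch + wants cross > 0 → take C=(3.4447,2.2668) (cross=37.954)
θ=235°: ex = (C−B)/|BC| = (0.7379,0.6749); ey = (-0.6749,0.7379)
θ=235°: P = B + 1.65·ex + 3.14·ey = (-2.6223,0.9732)
θ=326°: B = A + 3.00·(cos326°, sin326°) = (2.4871, -1.6776)
θ=326°: |BD| = 6.7255
θ=326°: circle(B,7.00) ∩ circle(D,6.00): a=4.3292, h=5.5007
θ=326°:   candidates: C₊=(5.3074,4.7291) cross=36.995; C₋=(8.0516,-5.9246) cross=-36.995
θ=326°:   branch + wants cross > 0 → take C=(5.3074,4.7291) (cross=36.995)
θ=326°: ex = (C−B)/|BC| = (0.4029,0.9152); ey = (-0.9152,0.4029)
θ=326°: P = B + 1.65·ex + 3.14·ey = (0.2780,1.0977)
θ=330°: B = A + 3.00·(cos330°, sin330°) = (2.5981, -1.5000)
θ=330°: |BD| = 6.5753
θ=330°: circle(B,7.00) ∩ circle(D,6.00): a=4.2762, h=5.5420
θ=330°:   candidates: C₊=(5.4972,4.8714) cross=36.441; C₋=(8.0258,-5.9204) cross=-36.441
θ=330°:   branch + wants cross > 0 → take C=(5.4972,4.8714) (cross=36.441)
θ=330°: ex = (C−B)/|BC| = (0.4142,0.9102); ey = (-0.9102,0.4142)
θ=330°: P = B + 1.65·ex + 3.14·ey = (0.4234,1.3023)

θ=207°: -2.81 2.18
θ=235°: -2.62 0.97
θ=326°: 0.28 1.10
θ=330°: 0.42 1.30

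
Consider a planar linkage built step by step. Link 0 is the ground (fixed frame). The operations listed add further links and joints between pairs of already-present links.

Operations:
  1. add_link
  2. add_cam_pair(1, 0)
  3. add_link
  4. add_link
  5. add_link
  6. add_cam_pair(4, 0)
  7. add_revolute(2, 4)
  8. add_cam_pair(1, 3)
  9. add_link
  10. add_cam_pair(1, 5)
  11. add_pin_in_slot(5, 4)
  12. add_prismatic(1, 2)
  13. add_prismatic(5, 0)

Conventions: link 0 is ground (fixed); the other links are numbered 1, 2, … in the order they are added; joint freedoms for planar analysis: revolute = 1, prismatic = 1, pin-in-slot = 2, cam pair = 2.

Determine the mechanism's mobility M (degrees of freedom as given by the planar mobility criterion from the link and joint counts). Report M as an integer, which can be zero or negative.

(L,J1,J2)=(1,0,0); link0 fixed
link1: (2,0,0)
C 1-0 [J2]: (2,0,1)
link2: (3,0,1)
link3: (4,0,1)
link4: (5,0,1)
C 4-0 [J2]: (5,0,2)
R 2-4 [J1]: (5,1,2)
C 1-3 [J2]: (5,1,3)
link5: (6,1,3)
C 1-5 [J2]: (6,1,4)
PS 5-4 [J2]: (6,1,5)
P 1-2 [J1]: (6,2,5)
P 5-0 [J1]: (6,3,5)
Grübler: 3·5 − 2·3 − 5 = 4

M = 4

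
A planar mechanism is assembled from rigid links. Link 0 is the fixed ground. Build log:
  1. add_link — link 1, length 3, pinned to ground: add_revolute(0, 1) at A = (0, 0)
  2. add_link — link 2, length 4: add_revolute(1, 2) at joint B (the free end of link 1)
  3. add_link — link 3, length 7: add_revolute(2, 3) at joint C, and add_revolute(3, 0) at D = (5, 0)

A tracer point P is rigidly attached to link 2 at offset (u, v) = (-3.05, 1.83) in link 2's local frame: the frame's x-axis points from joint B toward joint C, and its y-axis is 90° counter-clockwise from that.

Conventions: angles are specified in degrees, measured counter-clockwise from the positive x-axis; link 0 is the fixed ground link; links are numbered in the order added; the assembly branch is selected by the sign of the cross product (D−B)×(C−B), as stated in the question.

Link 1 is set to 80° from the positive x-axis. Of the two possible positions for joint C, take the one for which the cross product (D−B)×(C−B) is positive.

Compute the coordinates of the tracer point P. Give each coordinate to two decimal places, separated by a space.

A=(0,0), D=(5.00,0)
B = A + 3.00·(cos80°, sin80°) = (0.5209, 2.9544)
|BD| = 5.3657
circle(B,4.00) ∩ circle(D,7.00): a=-0.3923, h=3.9807
  candidates: C₊=(2.3853,6.4933) cross=21.359; C₋=(-1.9983,-0.1525) cross=-21.359
  branch + wants cross > 0 → take C=(2.3853,6.4933) (cross=21.359)
ex = (C−B)/|BC| = (0.4661,0.8847); ey = (-0.8847,0.4661)
P = B + -3.05·ex + 1.83·ey = (-2.5197,1.1090)

-2.52 1.11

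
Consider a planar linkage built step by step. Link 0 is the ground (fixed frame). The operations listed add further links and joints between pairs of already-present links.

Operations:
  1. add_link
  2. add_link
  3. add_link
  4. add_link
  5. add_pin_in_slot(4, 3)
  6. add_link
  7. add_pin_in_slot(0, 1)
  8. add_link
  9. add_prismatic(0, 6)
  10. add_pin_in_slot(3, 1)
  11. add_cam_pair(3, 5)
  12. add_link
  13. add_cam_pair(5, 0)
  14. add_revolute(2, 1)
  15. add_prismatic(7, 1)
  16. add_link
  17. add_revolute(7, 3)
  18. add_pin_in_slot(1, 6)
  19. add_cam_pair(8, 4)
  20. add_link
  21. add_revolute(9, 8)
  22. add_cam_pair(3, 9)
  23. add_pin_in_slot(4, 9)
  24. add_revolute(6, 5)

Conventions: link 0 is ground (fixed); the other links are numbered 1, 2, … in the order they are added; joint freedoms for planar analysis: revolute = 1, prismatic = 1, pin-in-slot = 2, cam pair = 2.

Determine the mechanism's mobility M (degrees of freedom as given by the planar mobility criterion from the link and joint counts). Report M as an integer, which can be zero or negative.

L=1 J1=0 J2=0
add link → L=2 J1=0 J2=0
add link → L=3 J1=0 J2=0
add link → L=4 J1=0 J2=0
add link → L=5 J1=0 J2=0
PS@4,3 dof=2 J2 → L=5 J1=0 J2=1
add link → L=6 J1=0 J2=1
PS@0,1 dof=2 J2 → L=6 J1=0 J2=2
add link → L=7 J1=0 J2=2
P@0,6 dof=1 J1 → L=7 J1=1 J2=2
PS@3,1 dof=2 J2 → L=7 J1=1 J2=3
C@3,5 dof=2 J2 → L=7 J1=1 J2=4
add link → L=8 J1=1 J2=4
C@5,0 dof=2 J2 → L=8 J1=1 J2=5
R@2,1 dof=1 J1 → L=8 J1=2 J2=5
P@7,1 dof=1 J1 → L=8 J1=3 J2=5
add link → L=9 J1=3 J2=5
R@7,3 dof=1 J1 → L=9 J1=4 J2=5
PS@1,6 dof=2 J2 → L=9 J1=4 J2=6
C@8,4 dof=2 J2 → L=9 J1=4 J2=7
add link → L=10 J1=4 J2=7
R@9,8 dof=1 J1 → L=10 J1=5 J2=7
C@3,9 dof=2 J2 → L=10 J1=5 J2=8
PS@4,9 dof=2 J2 → L=10 J1=5 J2=9
R@6,5 dof=1 J1 → L=10 J1=6 J2=9
M=3(L−1)−2J1−J2=3·9−2·6−9=6

M = 6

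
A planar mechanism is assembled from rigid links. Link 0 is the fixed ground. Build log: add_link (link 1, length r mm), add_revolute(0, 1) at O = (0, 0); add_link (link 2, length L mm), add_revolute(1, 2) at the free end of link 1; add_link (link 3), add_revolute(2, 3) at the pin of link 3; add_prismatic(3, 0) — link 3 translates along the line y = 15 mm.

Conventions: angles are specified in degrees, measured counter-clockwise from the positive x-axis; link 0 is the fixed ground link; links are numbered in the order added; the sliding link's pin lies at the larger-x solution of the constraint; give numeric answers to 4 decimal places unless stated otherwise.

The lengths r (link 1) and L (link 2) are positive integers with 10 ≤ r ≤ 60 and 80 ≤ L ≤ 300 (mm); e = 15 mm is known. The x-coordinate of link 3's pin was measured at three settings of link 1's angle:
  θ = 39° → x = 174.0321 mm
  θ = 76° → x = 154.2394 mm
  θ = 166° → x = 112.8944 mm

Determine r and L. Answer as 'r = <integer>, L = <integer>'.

constraint per measurement: (x − r cos θ)² + (r sin θ − e)² = L²
subtracting the θ₁ and θ₂ equations cancels the r² and L² terms:
r = (x₁² − x₂²) / (2[(x₁cos θ₁ + e sin θ₁) − (x₂cos θ₂ + e sin θ₂)]) = 35.0000 → r = 35
L² = (x₁ − r cos θ₁)² + (r sin θ₁ − e)² = 21609.0014 → L = 147.0000 → L = 147
check at θ₃=166°: x = 112.8944 (printed 112.8944) ✓

r = 35, L = 147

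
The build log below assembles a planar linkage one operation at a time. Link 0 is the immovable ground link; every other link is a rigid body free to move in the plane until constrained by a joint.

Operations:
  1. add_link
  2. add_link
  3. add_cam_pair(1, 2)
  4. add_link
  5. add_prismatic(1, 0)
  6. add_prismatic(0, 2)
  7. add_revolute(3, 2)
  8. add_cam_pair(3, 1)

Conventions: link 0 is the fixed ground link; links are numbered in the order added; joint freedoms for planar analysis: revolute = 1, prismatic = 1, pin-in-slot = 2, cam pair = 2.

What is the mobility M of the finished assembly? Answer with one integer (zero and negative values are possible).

link 0 = ground. State L|J1|J2 = 1|0|0
+link1  2|0|0
+link2  3|0|0
C(1,2) f=2→J2  3|0|1
+link3  4|0|1
P(1,0) f=1→J1  4|1|1
P(0,2) f=1→J1  4|2|1
R(3,2) f=1→J1  4|3|1
C(3,1) f=2→J2  4|3|2
M = 3(4−1)−2·3−2 = 9−6−2 = 1

M = 1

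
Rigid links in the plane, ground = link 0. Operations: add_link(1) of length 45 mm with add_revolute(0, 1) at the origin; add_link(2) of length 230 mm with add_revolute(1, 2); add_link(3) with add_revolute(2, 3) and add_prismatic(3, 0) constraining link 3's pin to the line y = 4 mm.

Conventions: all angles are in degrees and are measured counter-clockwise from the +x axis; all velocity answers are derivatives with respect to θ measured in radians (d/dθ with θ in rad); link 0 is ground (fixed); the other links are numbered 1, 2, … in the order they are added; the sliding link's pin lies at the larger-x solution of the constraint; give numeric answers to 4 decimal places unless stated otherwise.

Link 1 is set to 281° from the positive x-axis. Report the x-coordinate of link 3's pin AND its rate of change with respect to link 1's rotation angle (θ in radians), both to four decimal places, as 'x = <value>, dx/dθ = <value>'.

geometry: r = 45 mm, L = 230 mm, e = 4 mm
crank pin P = (r cos θ, r sin θ) = (8.586405, -44.173223)
h = r sin θ − e = -44.173223 − 4 = -48.173223
x = r cos θ + √(L² − h²) = 8.586405 + 224.898512 = 233.484916
dx/dθ = −r sin θ − h·r cos θ/√(L² − h²) (θ in radians; h = -48.173223) = 46.012430

x = 233.4849, dx/dθ = 46.0124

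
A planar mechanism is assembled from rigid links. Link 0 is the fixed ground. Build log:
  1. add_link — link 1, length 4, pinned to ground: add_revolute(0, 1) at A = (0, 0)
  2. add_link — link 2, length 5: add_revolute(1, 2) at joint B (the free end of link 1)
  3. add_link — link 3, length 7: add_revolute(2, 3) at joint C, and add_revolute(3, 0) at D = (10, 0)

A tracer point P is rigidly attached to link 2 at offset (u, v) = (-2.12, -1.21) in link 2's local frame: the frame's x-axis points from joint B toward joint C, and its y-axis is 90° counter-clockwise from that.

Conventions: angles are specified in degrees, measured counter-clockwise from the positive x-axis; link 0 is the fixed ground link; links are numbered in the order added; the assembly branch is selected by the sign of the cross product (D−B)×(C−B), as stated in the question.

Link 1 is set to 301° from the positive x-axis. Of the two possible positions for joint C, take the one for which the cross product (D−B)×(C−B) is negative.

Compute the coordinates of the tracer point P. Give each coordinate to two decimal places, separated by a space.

A=(0,0), D=(10.00,0)
B = A + 4.00·(cos301°, sin301°) = (2.0602, -3.4287)
|BD| = 8.6485
circle(B,5.00) ∩ circle(D,7.00): a=2.9367, h=4.0467
  candidates: C₊=(3.1520,1.4507) cross=34.998; C₋=(6.3605,-5.9795) cross=-34.998
  branch - wants cross < 0 → take C=(6.3605,-5.9795) (cross=-34.998)
ex = (C−B)/|BC| = (0.8601,-0.5102); ey = (0.5102,0.8601)
P = B + -2.12·ex + -1.21·ey = (-0.3805,-3.3878)

-0.38 -3.39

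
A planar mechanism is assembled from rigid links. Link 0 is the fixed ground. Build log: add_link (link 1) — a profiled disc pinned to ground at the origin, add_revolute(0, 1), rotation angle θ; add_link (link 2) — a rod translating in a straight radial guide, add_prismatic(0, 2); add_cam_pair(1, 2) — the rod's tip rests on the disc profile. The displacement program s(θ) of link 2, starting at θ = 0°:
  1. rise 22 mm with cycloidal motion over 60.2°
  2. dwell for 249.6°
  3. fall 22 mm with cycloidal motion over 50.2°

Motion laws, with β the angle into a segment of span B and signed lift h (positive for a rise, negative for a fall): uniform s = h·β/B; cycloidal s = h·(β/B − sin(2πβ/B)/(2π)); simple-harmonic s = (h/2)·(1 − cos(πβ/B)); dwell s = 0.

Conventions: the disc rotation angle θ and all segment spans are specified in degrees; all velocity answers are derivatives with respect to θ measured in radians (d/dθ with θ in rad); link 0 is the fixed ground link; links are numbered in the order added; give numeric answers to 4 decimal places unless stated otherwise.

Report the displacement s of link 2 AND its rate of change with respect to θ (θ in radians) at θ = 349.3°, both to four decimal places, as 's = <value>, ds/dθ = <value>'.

seg 1 [0°–60.2°] cycloidal, h=22: full span → s += 22 → s = 22.0000
seg 2 [60.2°–309.8°] dwell: s stays 22.0000
seg 3 [309.8°–360°] cycloidal, h=-22: θ=349.3° here. β=39.5, B=50.2. -22·(0.7869 − sin(2π·0.7869)/(2π)) = -20.7187 → s = 1.2813
velocity in seg [309.8°–360°] (cycloidal), θ in radians: β = 39.5° = 0.6894 rad, B = 50.2° = 0.8762 rad; ds/dθ = (h/B)(1 − cos(2πβ/B)) = ((-22)/0.8762)(1 − cos(2π·0.7869)) = -19.347327 mm/rad

s = 1.2813, ds/dθ = -19.3473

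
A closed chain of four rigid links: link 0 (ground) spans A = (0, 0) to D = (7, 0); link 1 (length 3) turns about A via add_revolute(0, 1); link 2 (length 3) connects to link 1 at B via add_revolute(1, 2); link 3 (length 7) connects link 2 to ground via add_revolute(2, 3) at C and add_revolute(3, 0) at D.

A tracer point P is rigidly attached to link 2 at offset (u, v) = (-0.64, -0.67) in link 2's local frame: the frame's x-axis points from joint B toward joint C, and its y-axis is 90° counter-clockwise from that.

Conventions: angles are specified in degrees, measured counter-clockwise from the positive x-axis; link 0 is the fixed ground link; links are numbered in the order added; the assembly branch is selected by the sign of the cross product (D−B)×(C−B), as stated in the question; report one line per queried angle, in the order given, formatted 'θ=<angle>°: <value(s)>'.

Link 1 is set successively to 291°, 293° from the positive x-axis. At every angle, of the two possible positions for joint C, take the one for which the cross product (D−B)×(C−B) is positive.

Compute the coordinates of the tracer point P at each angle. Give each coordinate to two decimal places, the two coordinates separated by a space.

A=(0,0), D=(7.00,0)
θ=291°: B = A + 3.00·(cos291°, sin291°) = (1.0751, -2.8007)
θ=291°: |BD| = 6.5535
θ=291°: circle(B,3.00) ∩ circle(D,7.00): a=0.2250, h=2.9916
θ=291°:   candidates: C₊=(-0.0000,-0.0000) cross=19.605; C₋=(2.5570,-5.4092) cross=-19.605
θ=291°:   branch + wants cross > 0 → take C=(-0.0000,-0.0000) (cross=19.605)
θ=291°: ex = (C−B)/|BC| = (-0.3584,0.9336); ey = (-0.9336,-0.3584)
θ=291°: P = B + -0.64·ex + -0.67·ey = (1.9300,-3.1581)
θ=293°: B = A + 3.00·(cos293°, sin293°) = (1.1722, -2.7615)
θ=293°: |BD| = 6.4490
θ=293°: circle(B,3.00) ∩ circle(D,7.00): a=0.1232, h=2.9975
θ=293°:   candidates: C₊=(-0.0000,0.0000) cross=19.331; C₋=(2.5671,-5.4175) cross=-19.331
θ=293°:   branch + wants cross > 0 → take C=(-0.0000,0.0000) (cross=19.331)
θ=293°: ex = (C−B)/|BC| = (-0.3907,0.9205); ey = (-0.9205,-0.3907)
θ=293°: P = B + -0.64·ex + -0.67·ey = (2.0390,-3.0888)

θ=291°: 1.93 -3.16
θ=293°: 2.04 -3.09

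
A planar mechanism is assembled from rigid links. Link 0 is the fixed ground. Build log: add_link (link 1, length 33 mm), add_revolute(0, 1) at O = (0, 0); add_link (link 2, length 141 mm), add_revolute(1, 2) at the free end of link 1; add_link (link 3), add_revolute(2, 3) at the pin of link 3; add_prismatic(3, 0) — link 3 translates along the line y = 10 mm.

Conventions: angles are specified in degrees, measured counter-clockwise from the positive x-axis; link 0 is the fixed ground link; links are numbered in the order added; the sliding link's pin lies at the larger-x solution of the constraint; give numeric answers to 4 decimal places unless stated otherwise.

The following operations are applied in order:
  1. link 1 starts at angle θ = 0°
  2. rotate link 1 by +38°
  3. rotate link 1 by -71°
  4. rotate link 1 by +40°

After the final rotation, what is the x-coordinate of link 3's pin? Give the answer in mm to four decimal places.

geometry: r = 33 mm, L = 141 mm, e = 10 mm; θ starts at 0°
rotate link 1 by +38°: θ ← 0° +38° = 38°
rotate link 1 by -71°: θ ← 38° -71° = -33°
rotate link 1 by +40°: θ ← -33° +40° = 7°
crank pin P = (r cos θ, r sin θ) = (32.754023, 4.021688)
h = r sin θ − e = 4.021688 − 10 = -5.978312
x = r cos θ + √(L² − h²) = 32.754023 + 140.873205 = 173.627228

173.6272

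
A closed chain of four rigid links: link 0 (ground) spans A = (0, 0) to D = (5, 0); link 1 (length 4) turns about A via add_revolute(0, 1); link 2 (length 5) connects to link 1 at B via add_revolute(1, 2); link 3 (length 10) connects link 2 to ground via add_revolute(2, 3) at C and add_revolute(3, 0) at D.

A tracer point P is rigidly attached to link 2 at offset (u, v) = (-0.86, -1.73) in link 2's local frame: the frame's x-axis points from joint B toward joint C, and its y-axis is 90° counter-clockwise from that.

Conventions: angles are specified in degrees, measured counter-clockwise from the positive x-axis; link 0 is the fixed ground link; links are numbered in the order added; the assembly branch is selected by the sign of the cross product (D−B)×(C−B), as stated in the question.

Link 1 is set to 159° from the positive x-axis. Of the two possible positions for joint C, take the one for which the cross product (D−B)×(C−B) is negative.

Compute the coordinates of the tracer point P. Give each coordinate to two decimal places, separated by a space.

A=(0,0), D=(5.00,0)
B = A + 4.00·(cos159°, sin159°) = (-3.7343, 1.4335)
|BD| = 8.8512
circle(B,5.00) ∩ circle(D,10.00): a=0.1889, h=4.9964
  candidates: C₊=(-2.7388,6.3334) cross=44.224; C₋=(-4.3571,-3.5276) cross=-44.224
  branch - wants cross < 0 → take C=(-4.3571,-3.5276) (cross=-44.224)
ex = (C−B)/|BC| = (-0.1246,-0.9922); ey = (0.9922,-0.1246)
P = B + -0.86·ex + -1.73·ey = (-5.3437,2.5023)

-5.34 2.50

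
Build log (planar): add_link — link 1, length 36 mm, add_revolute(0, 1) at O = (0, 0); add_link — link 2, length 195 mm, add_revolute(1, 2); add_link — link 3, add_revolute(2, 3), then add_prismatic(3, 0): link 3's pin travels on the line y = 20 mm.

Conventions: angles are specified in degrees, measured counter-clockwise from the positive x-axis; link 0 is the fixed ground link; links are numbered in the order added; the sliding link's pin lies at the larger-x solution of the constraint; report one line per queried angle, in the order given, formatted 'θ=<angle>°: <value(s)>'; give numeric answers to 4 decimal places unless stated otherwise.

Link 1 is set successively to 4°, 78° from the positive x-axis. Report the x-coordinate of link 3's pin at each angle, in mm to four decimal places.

geometry: r = 36 mm, L = 195 mm, e = 20 mm
θ=4°: crank pin P = (r cos θ, r sin θ) = (35.912306, 2.511233)
θ=4°: h = r sin θ − e = 2.511233 − 20 = -17.488767
θ=4°: x = r cos θ + √(L² − h²) = 35.912306 + 194.214168 = 230.126474
θ=78°: crank pin P = (r cos θ, r sin θ) = (7.484821, 35.213314)
θ=78°: h = r sin θ − e = 35.213314 − 20 = 15.213314
θ=78°: x = r cos θ + √(L² − h²) = 7.484821 + 194.405646 = 201.890467

θ=4°: 230.1265
θ=78°: 201.8905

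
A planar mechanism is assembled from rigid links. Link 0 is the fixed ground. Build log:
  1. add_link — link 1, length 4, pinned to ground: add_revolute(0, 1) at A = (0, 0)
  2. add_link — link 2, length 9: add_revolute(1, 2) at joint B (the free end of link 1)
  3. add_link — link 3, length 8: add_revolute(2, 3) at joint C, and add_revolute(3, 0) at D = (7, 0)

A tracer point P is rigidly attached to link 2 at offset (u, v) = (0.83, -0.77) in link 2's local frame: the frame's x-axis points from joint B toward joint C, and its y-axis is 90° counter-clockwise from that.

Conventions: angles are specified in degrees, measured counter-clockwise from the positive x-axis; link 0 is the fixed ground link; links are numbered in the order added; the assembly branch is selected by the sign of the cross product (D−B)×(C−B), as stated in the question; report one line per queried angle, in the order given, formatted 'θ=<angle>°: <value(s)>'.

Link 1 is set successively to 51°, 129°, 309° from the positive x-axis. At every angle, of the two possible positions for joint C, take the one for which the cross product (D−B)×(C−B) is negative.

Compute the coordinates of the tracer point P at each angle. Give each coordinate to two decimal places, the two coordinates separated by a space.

A=(0,0), D=(7.00,0)
θ=51°: B = A + 4.00·(cos51°, sin51°) = (2.5173, 3.1086)
θ=51°: |BD| = 5.4551
θ=51°: circle(B,9.00) ∩ circle(D,8.00): a=4.2857, h=7.9141
θ=51°:   candidates: C₊=(10.5489,7.1697) cross=43.172; C₋=(1.5292,-5.8370) cross=-43.172
θ=51°:   branch - wants cross < 0 → take C=(1.5292,-5.8370) (cross=-43.172)
θ=51°: ex = (C−B)/|BC| = (-0.1098,-0.9940); ey = (0.9940,-0.1098)
θ=51°: P = B + 0.83·ex + -0.77·ey = (1.6608,2.3681)
θ=129°: B = A + 4.00·(cos129°, sin129°) = (-2.5173, 3.1086)
θ=129°: |BD| = 10.0121
θ=129°: circle(B,9.00) ∩ circle(D,8.00): a=5.8550, h=6.8351
θ=129°:   candidates: C₊=(5.1706,7.7880) cross=68.434; C₋=(0.9262,-5.2066) cross=-68.434
θ=129°:   branch - wants cross < 0 → take C=(0.9262,-5.2066) (cross=-68.434)
θ=129°: ex = (C−B)/|BC| = (0.3826,-0.9239); ey = (0.9239,0.3826)
θ=129°: P = B + 0.83·ex + -0.77·ey = (-2.9111,2.0471)
θ=309°: B = A + 4.00·(cos309°, sin309°) = (2.5173, -3.1086)
θ=309°: |BD| = 5.4551
θ=309°: circle(B,9.00) ∩ circle(D,8.00): a=4.2857, h=7.9141
θ=309°:   candidates: C₊=(1.5292,5.8370) cross=43.172; C₋=(10.5489,-7.1697) cross=-43.172
θ=309°:   branch - wants cross < 0 → take C=(10.5489,-7.1697) (cross=-43.172)
θ=309°: ex = (C−B)/|BC| = (0.8924,-0.4512); ey = (0.4512,0.8924)
θ=309°: P = B + 0.83·ex + -0.77·ey = (2.9105,-4.1703)

θ=51°: 1.66 2.37
θ=129°: -2.91 2.05
θ=309°: 2.91 -4.17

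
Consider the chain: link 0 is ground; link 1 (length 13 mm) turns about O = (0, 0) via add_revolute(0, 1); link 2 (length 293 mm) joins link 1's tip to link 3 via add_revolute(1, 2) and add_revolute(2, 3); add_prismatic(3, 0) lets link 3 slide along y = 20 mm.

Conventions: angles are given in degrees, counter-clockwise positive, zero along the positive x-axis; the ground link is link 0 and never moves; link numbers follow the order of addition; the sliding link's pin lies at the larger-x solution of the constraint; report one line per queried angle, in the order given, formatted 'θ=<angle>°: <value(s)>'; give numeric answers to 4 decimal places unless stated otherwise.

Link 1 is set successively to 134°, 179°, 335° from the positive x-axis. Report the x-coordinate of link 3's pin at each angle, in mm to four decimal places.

geometry: r = 13 mm, L = 293 mm, e = 20 mm
θ=134°: crank pin P = (r cos θ, r sin θ) = (-9.030559, 9.351417)
θ=134°: h = r sin θ − e = 9.351417 − 20 = -10.648583
θ=134°: x = r cos θ + √(L² − h²) = -9.030559 + 292.806434 = 283.775875
θ=179°: crank pin P = (r cos θ, r sin θ) = (-12.998020, 0.226881)
θ=179°: h = r sin θ − e = 0.226881 − 20 = -19.773119
θ=179°: x = r cos θ + √(L² − h²) = -12.998020 + 292.332044 = 279.334024
θ=335°: crank pin P = (r cos θ, r sin θ) = (11.782001, -5.494037)
θ=335°: h = r sin θ − e = -5.494037 − 20 = -25.494037
θ=335°: x = r cos θ + √(L² − h²) = 11.782001 + 291.888770 = 303.670771

θ=134°: 283.7759
θ=179°: 279.3340
θ=335°: 303.6708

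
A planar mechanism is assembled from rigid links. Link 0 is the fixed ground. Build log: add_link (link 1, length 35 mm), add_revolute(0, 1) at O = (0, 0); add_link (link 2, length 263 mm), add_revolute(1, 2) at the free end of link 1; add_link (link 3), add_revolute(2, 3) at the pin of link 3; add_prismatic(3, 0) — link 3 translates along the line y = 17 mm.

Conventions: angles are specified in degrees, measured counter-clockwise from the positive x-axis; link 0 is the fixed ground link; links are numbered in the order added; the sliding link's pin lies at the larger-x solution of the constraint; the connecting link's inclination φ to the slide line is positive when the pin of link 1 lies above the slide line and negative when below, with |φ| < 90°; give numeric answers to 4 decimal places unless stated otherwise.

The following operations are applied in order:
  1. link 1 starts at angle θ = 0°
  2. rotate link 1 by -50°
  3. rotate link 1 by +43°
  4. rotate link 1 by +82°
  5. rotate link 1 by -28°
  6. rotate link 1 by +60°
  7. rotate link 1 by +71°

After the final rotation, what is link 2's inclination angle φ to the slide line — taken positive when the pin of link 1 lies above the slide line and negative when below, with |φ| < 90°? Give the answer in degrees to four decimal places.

geometry: r = 35 mm, L = 263 mm, e = 17 mm; θ starts at 0°
rotate link 1 by -50°: θ ← 0° -50° = -50°
rotate link 1 by +43°: θ ← -50° +43° = -7°
rotate link 1 by +82°: θ ← -7° +82° = 75°
rotate link 1 by -28°: θ ← 75° -28° = 47°
rotate link 1 by +60°: θ ← 47° +60° = 107°
rotate link 1 by +71°: θ ← 107° +71° = 178°
h = r sin θ − e = 1.221482 − 17 = -15.778518
sin φ = h / L = -15.778518 / 263 = -0.05999436
φ = arcsin(-0.05999436) = -3.439489°

-3.4395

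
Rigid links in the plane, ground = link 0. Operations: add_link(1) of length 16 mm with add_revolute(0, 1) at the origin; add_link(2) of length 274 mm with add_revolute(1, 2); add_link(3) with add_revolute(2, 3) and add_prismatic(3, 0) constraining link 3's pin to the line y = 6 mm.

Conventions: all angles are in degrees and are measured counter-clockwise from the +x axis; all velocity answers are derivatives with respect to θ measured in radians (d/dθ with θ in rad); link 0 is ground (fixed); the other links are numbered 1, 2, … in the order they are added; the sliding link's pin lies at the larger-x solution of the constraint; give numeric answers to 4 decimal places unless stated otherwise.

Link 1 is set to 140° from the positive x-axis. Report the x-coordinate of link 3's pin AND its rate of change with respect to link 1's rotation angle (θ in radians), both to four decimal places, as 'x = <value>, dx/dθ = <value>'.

geometry: r = 16 mm, L = 274 mm, e = 6 mm
crank pin P = (r cos θ, r sin θ) = (-12.256711, 10.284602)
h = r sin θ − e = 10.284602 − 6 = 4.284602
x = r cos θ + √(L² − h²) = -12.256711 + 273.966498 = 261.709787
dx/dθ = −r sin θ − h·r cos θ/√(L² − h²) (θ in radians; h = 4.284602) = -10.092917

x = 261.7098, dx/dθ = -10.0929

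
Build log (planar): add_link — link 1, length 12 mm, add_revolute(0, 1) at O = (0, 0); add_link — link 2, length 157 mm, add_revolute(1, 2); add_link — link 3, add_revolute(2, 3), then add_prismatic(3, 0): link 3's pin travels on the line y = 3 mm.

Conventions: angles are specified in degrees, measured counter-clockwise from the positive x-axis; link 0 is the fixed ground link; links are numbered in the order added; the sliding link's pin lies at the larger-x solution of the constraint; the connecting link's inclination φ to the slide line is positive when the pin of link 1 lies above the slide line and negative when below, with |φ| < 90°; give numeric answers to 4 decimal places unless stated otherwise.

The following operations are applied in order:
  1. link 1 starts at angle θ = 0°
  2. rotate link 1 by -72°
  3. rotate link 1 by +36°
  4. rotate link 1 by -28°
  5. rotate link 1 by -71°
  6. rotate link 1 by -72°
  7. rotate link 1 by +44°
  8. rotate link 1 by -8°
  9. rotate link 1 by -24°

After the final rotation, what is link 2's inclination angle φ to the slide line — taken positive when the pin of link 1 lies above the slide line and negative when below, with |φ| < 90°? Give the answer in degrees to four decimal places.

geometry: r = 12 mm, L = 157 mm, e = 3 mm; θ starts at 0°
rotate link 1 by -72°: θ ← 0° -72° = -72°
rotate link 1 by +36°: θ ← -72° +36° = -36°
rotate link 1 by -28°: θ ← -36° -28° = -64°
rotate link 1 by -71°: θ ← -64° -71° = -135°
rotate link 1 by -72°: θ ← -135° -72° = -207°
rotate link 1 by +44°: θ ← -207° +44° = -163°
rotate link 1 by -8°: θ ← -163° -8° = -171°
rotate link 1 by -24°: θ ← -171° -24° = -195°
h = r sin θ − e = 3.105829 − 3 = 0.105829
sin φ = h / L = 0.105829 / 157 = 0.00067407
φ = arcsin(0.00067407) = 0.038621°

0.0386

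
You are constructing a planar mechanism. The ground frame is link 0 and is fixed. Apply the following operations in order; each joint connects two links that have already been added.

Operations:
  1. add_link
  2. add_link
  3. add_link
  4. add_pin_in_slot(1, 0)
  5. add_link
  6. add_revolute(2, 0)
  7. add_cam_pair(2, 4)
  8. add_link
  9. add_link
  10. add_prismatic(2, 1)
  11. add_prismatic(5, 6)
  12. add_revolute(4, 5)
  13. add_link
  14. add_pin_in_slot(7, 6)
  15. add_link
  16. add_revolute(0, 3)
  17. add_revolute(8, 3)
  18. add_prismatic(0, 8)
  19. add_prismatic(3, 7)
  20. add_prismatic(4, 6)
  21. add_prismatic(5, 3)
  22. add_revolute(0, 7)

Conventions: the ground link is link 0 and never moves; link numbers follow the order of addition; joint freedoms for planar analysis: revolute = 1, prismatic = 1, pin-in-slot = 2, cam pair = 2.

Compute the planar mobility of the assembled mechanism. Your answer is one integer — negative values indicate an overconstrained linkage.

(L,J1,J2)=(1,0,0); link0 fixed
link1: (2,0,0)
link2: (3,0,0)
link3: (4,0,0)
PS 1-0 [J2]: (4,0,1)
link4: (5,0,1)
R 2-0 [J1]: (5,1,1)
C 2-4 [J2]: (5,1,2)
link5: (6,1,2)
link6: (7,1,2)
P 2-1 [J1]: (7,2,2)
P 5-6 [J1]: (7,3,2)
R 4-5 [J1]: (7,4,2)
link7: (8,4,2)
PS 7-6 [J2]: (8,4,3)
link8: (9,4,3)
R 0-3 [J1]: (9,5,3)
R 8-3 [J1]: (9,6,3)
P 0-8 [J1]: (9,7,3)
P 3-7 [J1]: (9,8,3)
P 4-6 [J1]: (9,9,3)
P 5-3 [J1]: (9,10,3)
R 0-7 [J1]: (9,11,3)
Grübler: 3·8 − 2·11 − 3 = -1

M = -1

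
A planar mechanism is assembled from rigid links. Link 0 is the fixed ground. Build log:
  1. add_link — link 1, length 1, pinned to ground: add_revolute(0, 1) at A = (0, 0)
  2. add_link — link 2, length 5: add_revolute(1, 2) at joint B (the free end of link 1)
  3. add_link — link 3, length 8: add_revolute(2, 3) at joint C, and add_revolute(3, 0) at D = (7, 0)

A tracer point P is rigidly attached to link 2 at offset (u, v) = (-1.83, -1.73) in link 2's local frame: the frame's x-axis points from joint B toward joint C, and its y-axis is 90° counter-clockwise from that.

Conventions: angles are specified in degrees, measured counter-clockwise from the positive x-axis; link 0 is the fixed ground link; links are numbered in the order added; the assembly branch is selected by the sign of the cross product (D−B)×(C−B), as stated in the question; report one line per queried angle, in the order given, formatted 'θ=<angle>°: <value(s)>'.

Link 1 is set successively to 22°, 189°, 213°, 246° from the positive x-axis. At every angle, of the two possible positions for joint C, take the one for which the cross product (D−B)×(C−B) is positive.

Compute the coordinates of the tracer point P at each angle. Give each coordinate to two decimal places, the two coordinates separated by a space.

A=(0,0), D=(7.00,0)
θ=22°: B = A + 1.00·(cos22°, sin22°) = (0.9272, 0.3746)
θ=22°: |BD| = 6.0844
θ=22°: circle(B,5.00) ∩ circle(D,8.00): a=-0.1628, h=4.9974
θ=22°:   candidates: C₊=(1.0724,5.3725) cross=30.406; C₋=(0.4571,-4.6032) cross=-30.406
θ=22°:   branch + wants cross > 0 → take C=(1.0724,5.3725) (cross=30.406)
θ=22°: ex = (C−B)/|BC| = (0.0290,0.9996); ey = (-0.9996,0.0290)
θ=22°: P = B + -1.83·ex + -1.73·ey = (2.6033,-1.5049)
θ=189°: B = A + 1.00·(cos189°, sin189°) = (-0.9877, -0.1564)
θ=189°: |BD| = 7.9892
θ=189°: circle(B,5.00) ∩ circle(D,8.00): a=1.5538, h=4.7524
θ=189°:   candidates: C₊=(0.4728,4.6255) cross=37.968; C₋=(0.6589,-4.8775) cross=-37.968
θ=189°:   branch + wants cross > 0 → take C=(0.4728,4.6255) (cross=37.968)
θ=189°: ex = (C−B)/|BC| = (0.2921,0.9564); ey = (-0.9564,0.2921)
θ=189°: P = B + -1.83·ex + -1.73·ey = (0.1323,-2.4119)
θ=213°: B = A + 1.00·(cos213°, sin213°) = (-0.8387, -0.5446)
θ=213°: |BD| = 7.8576
θ=213°: circle(B,5.00) ∩ circle(D,8.00): a=1.4471, h=4.7860
θ=213°:   candidates: C₊=(0.2732,4.3302) cross=37.606; C₋=(0.9367,-5.2188) cross=-37.606
θ=213°:   branch + wants cross > 0 → take C=(0.2732,4.3302) (cross=37.606)
θ=213°: ex = (C−B)/|BC| = (0.2224,0.9750); ey = (-0.9750,0.2224)
θ=213°: P = B + -1.83·ex + -1.73·ey = (0.4411,-2.7135)
θ=246°: B = A + 1.00·(cos246°, sin246°) = (-0.4067, -0.9135)
θ=246°: |BD| = 7.4629
θ=246°: circle(B,5.00) ∩ circle(D,8.00): a=1.1185, h=4.8733
θ=246°:   candidates: C₊=(0.1068,4.0600) cross=36.369; C₋=(1.2999,-5.6133) cross=-36.369
θ=246°:   branch + wants cross > 0 → take C=(0.1068,4.0600) (cross=36.369)
θ=246°: ex = (C−B)/|BC| = (0.1027,0.9947); ey = (-0.9947,0.1027)
θ=246°: P = B + -1.83·ex + -1.73·ey = (1.1262,-2.9115)

θ=22°: 2.60 -1.50
θ=189°: 0.13 -2.41
θ=213°: 0.44 -2.71
θ=246°: 1.13 -2.91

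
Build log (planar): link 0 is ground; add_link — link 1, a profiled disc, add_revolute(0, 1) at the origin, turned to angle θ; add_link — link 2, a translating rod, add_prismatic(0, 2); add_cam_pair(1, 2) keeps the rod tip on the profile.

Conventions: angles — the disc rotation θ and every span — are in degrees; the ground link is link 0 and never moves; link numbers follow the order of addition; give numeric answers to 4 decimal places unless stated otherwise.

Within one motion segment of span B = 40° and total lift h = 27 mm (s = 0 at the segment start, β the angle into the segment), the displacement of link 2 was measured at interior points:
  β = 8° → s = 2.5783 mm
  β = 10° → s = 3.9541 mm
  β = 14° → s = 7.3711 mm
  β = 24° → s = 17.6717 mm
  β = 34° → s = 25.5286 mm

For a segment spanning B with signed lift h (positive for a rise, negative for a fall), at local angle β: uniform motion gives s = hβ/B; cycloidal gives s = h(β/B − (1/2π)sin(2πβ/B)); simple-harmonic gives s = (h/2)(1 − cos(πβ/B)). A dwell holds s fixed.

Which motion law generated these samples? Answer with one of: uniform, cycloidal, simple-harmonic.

candidates at β/B = r: uniform s = h·r (linear in β); cycloidal s = h·(r − sin(2πr)/(2π)); simple-harmonic s = (h/2)(1 − cos(πr))
β=8°: printed 2.5783 | uniform 5.4000, cycloidal 1.3131, simple-harmonic 2.5783
β=10°: printed 3.9541 | uniform 6.7500, cycloidal 2.4528, simple-harmonic 3.9541
β=14°: printed 7.3711 | uniform 9.4500, cycloidal 5.9735, simple-harmonic 7.3711
β=24°: printed 17.6717 | uniform 16.2000, cycloidal 18.7258, simple-harmonic 17.6717
β=34°: printed 25.5286 | uniform 22.9500, cycloidal 26.4265, simple-harmonic 25.5286
only one law matches every sample → simple-harmonic

simple-harmonic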